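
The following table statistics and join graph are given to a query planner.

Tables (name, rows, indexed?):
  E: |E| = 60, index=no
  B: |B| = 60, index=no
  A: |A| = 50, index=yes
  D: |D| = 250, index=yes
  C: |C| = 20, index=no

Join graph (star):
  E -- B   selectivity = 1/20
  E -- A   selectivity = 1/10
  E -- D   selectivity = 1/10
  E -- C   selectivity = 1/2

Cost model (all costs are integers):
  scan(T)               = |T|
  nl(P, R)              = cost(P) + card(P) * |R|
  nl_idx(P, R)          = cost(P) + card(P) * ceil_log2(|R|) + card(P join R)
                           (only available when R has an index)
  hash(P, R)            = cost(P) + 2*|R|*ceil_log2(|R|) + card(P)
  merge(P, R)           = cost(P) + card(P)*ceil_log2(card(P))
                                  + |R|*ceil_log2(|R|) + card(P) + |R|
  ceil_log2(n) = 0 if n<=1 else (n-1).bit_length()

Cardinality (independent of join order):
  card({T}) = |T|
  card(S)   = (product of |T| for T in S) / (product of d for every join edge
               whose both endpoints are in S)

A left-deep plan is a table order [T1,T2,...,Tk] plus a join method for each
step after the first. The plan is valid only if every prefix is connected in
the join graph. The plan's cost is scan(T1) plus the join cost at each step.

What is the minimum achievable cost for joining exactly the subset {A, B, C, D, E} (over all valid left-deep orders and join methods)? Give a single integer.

15720

Selinger DP over subsets of {A,B,C,D,E}:
  {E}: scan cost=60, card=60
  {B}: scan cost=60, card=60
  {A}: scan cost=50, card=50
  {D}: scan cost=250, card=250
  {C}: scan cost=20, card=20
  {BE}: card=180; try (E,hash)→840, (B,hash)→840, (E,merge)→900, (B,merge)→900, (E,nl)→3660, (B,nl)→3660; best=840 via (E,hash)
  {AE}: card=300; try (A,hash)→720, (A,nl_idx)→720, (E,hash)→820, (E,merge)→820, (A,merge)→830, (E,nl)→3050 …(+1); best=720 via (A,hash)
  {DE}: card=1500; try (E,hash)→1220, (D,nl_idx)→2040, (D,merge)→2730, (E,merge)→2920, (D,hash)→4120, (D,nl)→15060 …(+1); best=1220 via (E,hash)
  {CE}: card=600; try (C,hash)→320, (E,merge)→560, (C,merge)→600, (E,hash)→760, (E,nl)→1220, (C,nl)→1260; best=320 via (C,hash)
  {ABE}: card=900; try (A,hash)→1620, (B,hash)→1740, (A,merge)→2810, (A,nl_idx)→2820, (B,merge)→4140, (A,nl)→9840 …(+1); best=1620 via (A,hash)
  {BDE}: card=4500; try (B,hash)→3440, (D,merge)→4710, (D,hash)→5020, (D,nl_idx)→6780, (B,merge)→19640, (D,nl)→45840 …(+1); best=3440 via (B,hash)
  {BCE}: card=1800; try (C,hash)→1220, (B,hash)→1640, (C,merge)→2580, (C,nl)→4440, (B,merge)→7340, (B,nl)→36320; best=1220 via (C,hash)
  {ADE}: card=7500; try (A,hash)→3320, (D,hash)→5020, (D,merge)→5970, (D,nl_idx)→10620, (A,nl_idx)→17720, (A,merge)→19570 …(+2); best=3320 via (A,hash)
  {ACE}: card=3000; try (C,hash)→1220, (A,hash)→1520, (C,merge)→3840, (C,nl)→6720, (A,nl_idx)→6920, (A,merge)→7270 …(+1); best=1220 via (C,hash)
  {CDE}: card=15000; try (C,hash)→2920, (D,hash)→4920, (D,merge)→9170, (C,merge)→19340, (D,nl_idx)→20120, (C,nl)→31220 …(+1); best=2920 via (C,hash)
  {ABDE}: card=22500; try (D,hash)→6520, (A,hash)→8540, (B,hash)→11540, (D,merge)→13770, (D,nl_idx)→31320, (A,nl_idx)→52940 …(+5); best=6520 via (D,hash)
  {ABCE}: card=9000; try (C,hash)→2720, (A,hash)→3620, (B,hash)→4940, (C,merge)→11640, (C,nl)→19620, (A,nl_idx)→21020 …(+4); best=2720 via (C,hash)
  {BCDE}: card=45000; try (D,hash)→7020, (C,hash)→8140, (B,hash)→18640, (D,merge)→25070, (D,nl_idx)→60620, (C,merge)→66560 …(+4); best=7020 via (D,hash)
  {ACDE}: card=75000; try (D,hash)→8220, (C,hash)→11020, (A,hash)→18520, (D,merge)→42470, (D,nl_idx)→100220, (C,merge)→108440 …(+5); best=8220 via (D,hash)
  {ABCDE}: card=225000; try (D,hash)→15720, (C,hash)→29220, (A,hash)→52620, (B,hash)→83940, (D,merge)→139970, (D,nl_idx)→299720 …(+8); best=15720 via (D,hash)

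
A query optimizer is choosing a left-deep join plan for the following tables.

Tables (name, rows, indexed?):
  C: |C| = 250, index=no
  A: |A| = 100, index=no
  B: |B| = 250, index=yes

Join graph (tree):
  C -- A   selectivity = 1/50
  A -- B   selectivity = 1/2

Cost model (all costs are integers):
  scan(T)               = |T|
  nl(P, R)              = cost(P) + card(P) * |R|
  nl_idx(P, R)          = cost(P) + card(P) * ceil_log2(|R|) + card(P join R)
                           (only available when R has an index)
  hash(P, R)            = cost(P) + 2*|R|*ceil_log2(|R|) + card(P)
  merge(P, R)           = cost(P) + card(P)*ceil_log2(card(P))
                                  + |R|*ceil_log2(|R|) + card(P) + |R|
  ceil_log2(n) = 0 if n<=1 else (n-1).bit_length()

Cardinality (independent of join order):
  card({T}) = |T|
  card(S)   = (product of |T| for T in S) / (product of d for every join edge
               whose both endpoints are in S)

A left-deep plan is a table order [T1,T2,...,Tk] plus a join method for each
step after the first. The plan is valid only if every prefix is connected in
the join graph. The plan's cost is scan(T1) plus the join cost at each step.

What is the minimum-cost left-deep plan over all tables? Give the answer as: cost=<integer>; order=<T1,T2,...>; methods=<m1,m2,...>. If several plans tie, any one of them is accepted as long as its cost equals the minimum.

cost=6400; order=C,A,B; methods=hash,hash

Selinger DP (subsets sized 1..n):
  {C}: scan cost=250, card=250
  {A}: scan cost=100, card=100
  {B}: scan cost=250, card=250
  {AC}: card=500; try (A,hash)→1900, (C,merge)→3150, (A,merge)→3300, (C,hash)→4200, (C,nl)→25100, (A,nl)→25250; best=1900 via (A,hash)
  {AB}: card=12500; try (A,hash)→1900, (B,merge)→3150, (A,merge)→3300, (B,hash)→4200, (B,nl_idx)→13400, (B,nl)→25100 …(+1); best=1900 via (A,hash)
  {ABC}: card=62500; try (B,hash)→6400, (B,merge)→9150, (C,hash)→18400, (B,nl_idx)→68400, (B,nl)→126900, (C,merge)→191650 …(+1); best=6400 via (B,hash)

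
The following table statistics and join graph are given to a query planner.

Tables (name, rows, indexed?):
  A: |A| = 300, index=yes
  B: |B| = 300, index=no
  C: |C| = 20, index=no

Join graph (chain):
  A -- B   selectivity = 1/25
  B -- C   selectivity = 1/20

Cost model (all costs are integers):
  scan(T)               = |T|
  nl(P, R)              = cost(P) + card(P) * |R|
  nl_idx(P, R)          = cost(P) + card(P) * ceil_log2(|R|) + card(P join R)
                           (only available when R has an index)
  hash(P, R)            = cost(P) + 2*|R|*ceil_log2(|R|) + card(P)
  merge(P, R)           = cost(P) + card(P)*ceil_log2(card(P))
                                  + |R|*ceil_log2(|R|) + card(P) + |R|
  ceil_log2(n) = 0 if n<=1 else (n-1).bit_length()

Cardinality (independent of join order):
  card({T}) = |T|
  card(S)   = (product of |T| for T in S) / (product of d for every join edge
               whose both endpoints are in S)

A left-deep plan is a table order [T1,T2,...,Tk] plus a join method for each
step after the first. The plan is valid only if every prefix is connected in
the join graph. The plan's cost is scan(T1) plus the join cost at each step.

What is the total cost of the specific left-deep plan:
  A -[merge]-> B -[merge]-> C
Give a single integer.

step 1: scan A: cost=300, card=300
step 2: join B via merge
    card(P join B) = 300*300/(25) = 3600
    cost = 300 + 300*9 + 300*9 + 300 + 300 = 6300
step 3: join C via merge
    card(P join C) = 3600*20/(20) = 3600
    cost = 6300 + 3600*12 + 20*5 + 3600 + 20 = 53220

53220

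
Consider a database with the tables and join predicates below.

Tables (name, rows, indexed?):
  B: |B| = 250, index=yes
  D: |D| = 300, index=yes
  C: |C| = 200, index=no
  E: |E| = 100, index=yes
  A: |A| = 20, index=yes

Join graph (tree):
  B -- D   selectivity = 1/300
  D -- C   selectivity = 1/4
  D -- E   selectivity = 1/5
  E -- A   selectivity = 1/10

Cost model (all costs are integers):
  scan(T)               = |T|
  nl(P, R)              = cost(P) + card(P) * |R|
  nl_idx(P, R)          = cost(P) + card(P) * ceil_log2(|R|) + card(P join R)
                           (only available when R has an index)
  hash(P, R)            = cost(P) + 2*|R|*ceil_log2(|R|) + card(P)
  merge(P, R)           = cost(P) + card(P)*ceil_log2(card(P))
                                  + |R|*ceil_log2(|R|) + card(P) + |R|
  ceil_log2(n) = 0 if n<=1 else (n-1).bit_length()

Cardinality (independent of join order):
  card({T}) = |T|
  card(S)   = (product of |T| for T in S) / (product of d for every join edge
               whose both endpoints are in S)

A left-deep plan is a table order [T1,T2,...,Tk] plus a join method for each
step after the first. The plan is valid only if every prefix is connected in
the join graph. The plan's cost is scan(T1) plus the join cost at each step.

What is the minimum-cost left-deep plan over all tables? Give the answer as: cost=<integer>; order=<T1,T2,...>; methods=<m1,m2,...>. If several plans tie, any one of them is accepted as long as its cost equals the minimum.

Selinger DP (subsets sized 1..n):
  {B}: scan cost=250, card=250
  {D}: scan cost=300, card=300
  {C}: scan cost=200, card=200
  {E}: scan cost=100, card=100
  {A}: scan cost=20, card=20
  {BD}: card=250; try (D,nl_idx)→2750, (B,nl_idx)→2950, (B,hash)→4600, (D,merge)→5500, (B,merge)→5550, (D,hash)→5900 …(+2); best=2750 via (D,nl_idx)
  {CD}: card=15000; try (C,hash)→3800, (D,merge)→5000, (C,merge)→5100, (D,hash)→5800, (D,nl_idx)→17000, (D,nl)→60200 …(+1); best=3800 via (C,hash)
  {DE}: card=6000; try (E,hash)→2000, (D,merge)→3900, (E,merge)→4100, (D,hash)→5600, (D,nl_idx)→7000, (E,nl_idx)→8400 …(+2); best=2000 via (E,hash)
  {AE}: card=200; try (E,nl_idx)→360, (A,hash)→400, (A,nl_idx)→800, (E,merge)→940, (A,merge)→1020, (E,hash)→1440 …(+2); best=360 via (E,nl_idx)
  {BCD}: card=12500; try (C,hash)→6200, (C,merge)→6800, (B,hash)→22800, (C,nl)→52750, (B,nl_idx)→136300, (B,merge)→231050 …(+1); best=6200 via (C,hash)
  {BDE}: card=5000; try (E,hash)→4400, (E,merge)→5800, (E,nl_idx)→9500, (B,hash)→12000, (E,nl)→27750, (B,nl_idx)→55000 …(+2); best=4400 via (E,hash)
  {CDE}: card=300000; try (C,hash)→11200, (E,hash)→20200, (C,merge)→87800, (E,merge)→229600, (E,nl_idx)→408800, (C,nl)→1202000 …(+1); best=11200 via (C,hash)
  {ADE}: card=12000; try (D,merge)→5160, (D,hash)→5960, (A,hash)→8200, (D,nl_idx)→14160, (A,nl_idx)→44000, (D,nl)→60360 …(+2); best=5160 via (D,merge)
  {BCDE}: card=250000; try (C,hash)→12600, (E,hash)→20100, (C,merge)→76200, (E,merge)→194500, (B,hash)→315200, (E,nl_idx)→343700 …(+5); best=12600 via (C,hash)
  {ABDE}: card=10000; try (A,hash)→9600, (B,hash)→21160, (A,nl_idx)→39400, (A,merge)→74520, (A,nl)→104400, (B,nl_idx)→111160 …(+2); best=9600 via (A,hash)
  {ACDE}: card=600000; try (C,hash)→20360, (C,merge)→186960, (A,hash)→311400, (A,nl_idx)→2111200, (C,nl)→2405160, (A,nl)→6011200 …(+1); best=20360 via (C,hash)
  {ABCDE}: card=500000; try (C,hash)→22800, (C,merge)→161400, (A,hash)→262800, (B,hash)→624360, (A,nl_idx)→1762600, (C,nl)→2009600 …(+5); best=22800 via (C,hash)

cost=22800; order=B,D,E,A,C; methods=nl_idx,hash,hash,hash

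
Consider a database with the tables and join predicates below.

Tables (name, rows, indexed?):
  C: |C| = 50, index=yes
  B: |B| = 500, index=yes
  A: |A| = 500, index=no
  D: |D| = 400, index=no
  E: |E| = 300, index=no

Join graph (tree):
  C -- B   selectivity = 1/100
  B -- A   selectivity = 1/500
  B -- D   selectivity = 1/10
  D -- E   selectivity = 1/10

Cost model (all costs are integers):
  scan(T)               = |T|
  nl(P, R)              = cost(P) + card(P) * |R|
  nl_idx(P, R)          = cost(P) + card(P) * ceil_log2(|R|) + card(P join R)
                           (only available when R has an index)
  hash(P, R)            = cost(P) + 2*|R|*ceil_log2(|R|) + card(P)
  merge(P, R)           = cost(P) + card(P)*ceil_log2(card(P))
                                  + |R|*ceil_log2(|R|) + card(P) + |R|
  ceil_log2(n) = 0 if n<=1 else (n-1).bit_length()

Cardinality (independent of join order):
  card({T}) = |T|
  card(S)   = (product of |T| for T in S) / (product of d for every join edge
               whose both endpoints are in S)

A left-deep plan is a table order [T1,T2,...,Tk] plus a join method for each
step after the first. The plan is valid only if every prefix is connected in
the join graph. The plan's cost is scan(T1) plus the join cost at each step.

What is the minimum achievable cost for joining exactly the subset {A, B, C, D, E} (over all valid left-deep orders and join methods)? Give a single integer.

Selinger DP over subsets of {A,B,C,D,E}:
  {C}: scan cost=50, card=50
  {B}: scan cost=500, card=500
  {A}: scan cost=500, card=500
  {D}: scan cost=400, card=400
  {E}: scan cost=300, card=300
  {BC}: card=250; try (B,nl_idx)→750, (C,hash)→1600, (C,nl_idx)→3750, (B,merge)→5400, (C,merge)→5850, (B,hash)→9100 …(+2); best=750 via (B,nl_idx)
  {AB}: card=500; try (B,nl_idx)→5500, (B,hash)→10000, (A,hash)→10000, (B,merge)→10500, (A,merge)→10500, (B,nl)→250500 …(+1); best=5500 via (B,nl_idx)
  {BD}: card=20000; try (D,hash)→8200, (B,merge)→9400, (D,merge)→9500, (B,hash)→9800, (B,nl_idx)→24000, (B,nl)→200400 …(+1); best=8200 via (D,hash)
  {DE}: card=12000; try (E,hash)→6200, (D,merge)→7300, (E,merge)→7400, (D,hash)→7800, (D,nl)→120300, (E,nl)→120400; best=6200 via (E,hash)
  {ABC}: card=250; try (C,hash)→6600, (A,merge)→8000, (C,nl_idx)→8750, (A,hash)→10000, (C,merge)→10850, (C,nl)→30500 …(+1); best=6600 via (C,hash)
  {BCD}: card=10000; try (D,merge)→7000, (D,hash)→8200, (C,hash)→28800, (D,nl)→100750, (C,nl_idx)→138200, (C,merge)→328550 …(+1); best=7000 via (D,merge)
  {ABD}: card=20000; try (D,hash)→13200, (D,merge)→14500, (A,hash)→37200, (D,nl)→205500, (A,merge)→333200, (A,nl)→10008200; best=13200 via (D,hash)
  {BDE}: card=600000; try (B,hash)→27200, (E,hash)→33600, (B,merge)→191200, (E,merge)→331200, (B,nl_idx)→714200, (B,nl)→6006200 …(+1); best=27200 via (B,hash)
  {ABCD}: card=10000; try (D,merge)→12850, (D,hash)→14050, (A,hash)→26000, (C,hash)→33800, (D,nl)→106600, (C,nl_idx)→143200 …(+4); best=12850 via (D,merge)
  {BCDE}: card=300000; try (E,hash)→22400, (E,merge)→160000, (C,hash)→627800, (E,nl)→3007000, (C,nl_idx)→3927200, (C,merge)→12627550 …(+1); best=22400 via (E,hash)
  {ABDE}: card=600000; try (E,hash)→38600, (E,merge)→336200, (A,hash)→636200, (E,nl)→6013200, (A,merge)→12632200, (A,nl)→300027200; best=38600 via (E,hash)
  {ABCDE}: card=300000; try (E,hash)→28250, (E,merge)→165850, (A,hash)→331400, (C,hash)→639200, (E,nl)→3012850, (C,nl_idx)→3938600 …(+4); best=28250 via (E,hash)

28250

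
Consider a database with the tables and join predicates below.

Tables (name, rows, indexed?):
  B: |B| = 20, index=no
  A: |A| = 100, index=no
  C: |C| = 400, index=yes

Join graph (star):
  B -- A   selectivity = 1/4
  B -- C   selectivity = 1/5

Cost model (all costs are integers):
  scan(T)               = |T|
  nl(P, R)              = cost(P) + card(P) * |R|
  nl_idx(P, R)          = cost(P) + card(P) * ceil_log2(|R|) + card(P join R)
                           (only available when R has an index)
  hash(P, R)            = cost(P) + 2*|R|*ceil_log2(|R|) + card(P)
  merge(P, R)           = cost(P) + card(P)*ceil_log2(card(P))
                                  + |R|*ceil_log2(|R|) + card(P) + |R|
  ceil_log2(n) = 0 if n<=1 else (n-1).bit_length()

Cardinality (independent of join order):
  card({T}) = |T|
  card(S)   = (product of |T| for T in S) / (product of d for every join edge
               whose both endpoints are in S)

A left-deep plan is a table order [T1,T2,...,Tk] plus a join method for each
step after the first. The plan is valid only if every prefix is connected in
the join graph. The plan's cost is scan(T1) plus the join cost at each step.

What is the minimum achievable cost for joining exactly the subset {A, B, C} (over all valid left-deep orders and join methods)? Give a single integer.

Selinger DP over subsets of {A,B,C}:
  {B}: scan cost=20, card=20
  {A}: scan cost=100, card=100
  {C}: scan cost=400, card=400
  {AB}: card=500; try (B,hash)→400, (A,merge)→940, (B,merge)→1020, (A,hash)→1440, (A,nl)→2020, (B,nl)→2100; best=400 via (B,hash)
  {BC}: card=1600; try (B,hash)→1000, (C,nl_idx)→1800, (C,merge)→4140, (B,merge)→4520, (C,hash)→7240, (C,nl)→8020 …(+1); best=1000 via (B,hash)
  {ABC}: card=40000; try (A,hash)→4000, (C,hash)→8100, (C,merge)→9400, (A,merge)→21000, (C,nl_idx)→44900, (A,nl)→161000 …(+1); best=4000 via (A,hash)

4000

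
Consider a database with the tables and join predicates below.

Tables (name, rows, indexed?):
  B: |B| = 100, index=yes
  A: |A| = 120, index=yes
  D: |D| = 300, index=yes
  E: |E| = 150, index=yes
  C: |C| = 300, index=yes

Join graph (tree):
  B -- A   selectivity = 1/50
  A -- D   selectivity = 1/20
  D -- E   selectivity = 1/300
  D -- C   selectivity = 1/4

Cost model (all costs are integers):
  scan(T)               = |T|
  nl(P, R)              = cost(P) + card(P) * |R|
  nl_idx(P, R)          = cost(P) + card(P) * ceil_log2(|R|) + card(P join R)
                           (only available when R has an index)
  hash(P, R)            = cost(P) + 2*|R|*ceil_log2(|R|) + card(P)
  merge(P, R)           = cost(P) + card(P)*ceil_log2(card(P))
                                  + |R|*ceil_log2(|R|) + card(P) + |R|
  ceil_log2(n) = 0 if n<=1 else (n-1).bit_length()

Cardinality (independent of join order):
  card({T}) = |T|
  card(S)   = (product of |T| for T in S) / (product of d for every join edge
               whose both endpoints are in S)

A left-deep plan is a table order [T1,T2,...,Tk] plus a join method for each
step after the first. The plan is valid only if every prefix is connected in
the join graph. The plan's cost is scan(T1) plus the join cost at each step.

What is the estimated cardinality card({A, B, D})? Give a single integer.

Tables in S: A(120), B(100), D(300)
Edges inside S: B-A(d=50), A-D(d=20)
numerator = 120 * 100 * 300 = 3600000
denominator = 50 * 20 = 1000
card(S) = 3600000 / 1000 = 3600

3600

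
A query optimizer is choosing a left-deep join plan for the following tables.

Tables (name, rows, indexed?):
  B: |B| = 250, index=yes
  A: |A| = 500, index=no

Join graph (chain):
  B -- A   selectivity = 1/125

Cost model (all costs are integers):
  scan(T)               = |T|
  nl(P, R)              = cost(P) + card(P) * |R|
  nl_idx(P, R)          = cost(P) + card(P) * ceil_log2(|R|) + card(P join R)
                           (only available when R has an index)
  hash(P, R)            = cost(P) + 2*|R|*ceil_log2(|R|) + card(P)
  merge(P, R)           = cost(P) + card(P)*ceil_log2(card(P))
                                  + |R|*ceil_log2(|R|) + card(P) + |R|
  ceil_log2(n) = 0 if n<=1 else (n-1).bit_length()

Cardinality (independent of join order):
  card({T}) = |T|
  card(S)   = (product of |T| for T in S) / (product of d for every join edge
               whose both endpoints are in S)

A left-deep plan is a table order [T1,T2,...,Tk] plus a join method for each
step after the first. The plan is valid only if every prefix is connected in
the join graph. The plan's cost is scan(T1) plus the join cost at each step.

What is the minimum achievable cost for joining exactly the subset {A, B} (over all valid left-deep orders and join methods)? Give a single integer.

5000

Selinger DP over subsets of {A,B}:
  {B}: scan cost=250, card=250
  {A}: scan cost=500, card=500
  {AB}: card=1000; try (B,hash)→5000, (B,nl_idx)→5500, (A,merge)→7500, (B,merge)→7750, (A,hash)→9500, (A,nl)→125250 …(+1); best=5000 via (B,hash)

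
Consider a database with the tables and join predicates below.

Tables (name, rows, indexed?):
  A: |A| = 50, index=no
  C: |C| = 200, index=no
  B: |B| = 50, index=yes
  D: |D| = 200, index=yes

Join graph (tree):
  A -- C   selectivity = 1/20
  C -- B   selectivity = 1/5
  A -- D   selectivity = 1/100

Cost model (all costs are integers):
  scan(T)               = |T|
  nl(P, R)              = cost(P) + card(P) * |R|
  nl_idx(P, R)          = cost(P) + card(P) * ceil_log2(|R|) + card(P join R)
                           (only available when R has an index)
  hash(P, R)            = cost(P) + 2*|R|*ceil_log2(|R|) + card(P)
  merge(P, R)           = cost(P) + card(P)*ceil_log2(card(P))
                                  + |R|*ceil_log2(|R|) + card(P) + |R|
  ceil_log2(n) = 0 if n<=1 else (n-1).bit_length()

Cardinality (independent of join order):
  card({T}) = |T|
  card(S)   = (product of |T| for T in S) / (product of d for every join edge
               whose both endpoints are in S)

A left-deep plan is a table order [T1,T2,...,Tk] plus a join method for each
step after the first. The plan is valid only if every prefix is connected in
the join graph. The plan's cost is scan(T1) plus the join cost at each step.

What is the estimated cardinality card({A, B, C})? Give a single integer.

Tables in S: A(50), B(50), C(200)
Edges inside S: A-C(d=20), C-B(d=5)
numerator = 50 * 50 * 200 = 500000
denominator = 20 * 5 = 100
card(S) = 500000 / 100 = 5000

5000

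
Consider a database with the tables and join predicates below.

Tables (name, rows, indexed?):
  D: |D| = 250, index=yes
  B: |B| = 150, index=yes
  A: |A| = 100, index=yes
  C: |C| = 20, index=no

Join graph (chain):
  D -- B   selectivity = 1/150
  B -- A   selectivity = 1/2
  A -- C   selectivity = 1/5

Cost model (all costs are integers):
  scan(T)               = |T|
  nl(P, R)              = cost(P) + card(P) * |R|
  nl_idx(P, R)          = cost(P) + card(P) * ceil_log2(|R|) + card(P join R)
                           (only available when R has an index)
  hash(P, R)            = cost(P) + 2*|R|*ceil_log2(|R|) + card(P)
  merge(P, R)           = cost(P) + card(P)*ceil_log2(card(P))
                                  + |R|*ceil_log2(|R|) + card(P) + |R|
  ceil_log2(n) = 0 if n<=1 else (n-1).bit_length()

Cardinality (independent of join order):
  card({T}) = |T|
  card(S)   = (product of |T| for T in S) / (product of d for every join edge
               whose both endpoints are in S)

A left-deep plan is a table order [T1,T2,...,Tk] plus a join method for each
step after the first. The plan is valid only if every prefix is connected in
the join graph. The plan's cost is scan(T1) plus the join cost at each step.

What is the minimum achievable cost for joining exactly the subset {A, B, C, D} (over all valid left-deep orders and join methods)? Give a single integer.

15950

Selinger DP over subsets of {A,B,C,D}:
  {D}: scan cost=250, card=250
  {B}: scan cost=150, card=150
  {A}: scan cost=100, card=100
  {C}: scan cost=20, card=20
  {BD}: card=250; try (D,nl_idx)→1600, (B,nl_idx)→2500, (B,hash)→2900, (D,merge)→3750, (B,merge)→3850, (D,hash)→4300 …(+2); best=1600 via (D,nl_idx)
  {AB}: card=7500; try (A,hash)→1700, (B,merge)→2250, (A,merge)→2300, (B,hash)→2600, (B,nl_idx)→8400, (A,nl_idx)→8700 …(+2); best=1700 via (A,hash)
  {AC}: card=400; try (C,hash)→400, (A,nl_idx)→560, (A,merge)→940, (C,merge)→1020, (A,hash)→1440, (A,nl)→2020 …(+1); best=400 via (C,hash)
  {ABD}: card=12500; try (A,hash)→3250, (A,merge)→4650, (D,hash)→13200, (A,nl_idx)→15850, (A,nl)→26600, (D,nl_idx)→74200 …(+2); best=3250 via (A,hash)
  {ABC}: card=30000; try (B,hash)→3200, (B,merge)→5750, (C,hash)→9400, (B,nl_idx)→33600, (B,nl)→60400, (C,merge)→106820 …(+1); best=3200 via (B,hash)
  {ABCD}: card=50000; try (C,hash)→15950, (D,hash)→37200, (C,merge)→190870, (C,nl)→253250, (D,nl_idx)→293200, (D,merge)→485450 …(+1); best=15950 via (C,hash)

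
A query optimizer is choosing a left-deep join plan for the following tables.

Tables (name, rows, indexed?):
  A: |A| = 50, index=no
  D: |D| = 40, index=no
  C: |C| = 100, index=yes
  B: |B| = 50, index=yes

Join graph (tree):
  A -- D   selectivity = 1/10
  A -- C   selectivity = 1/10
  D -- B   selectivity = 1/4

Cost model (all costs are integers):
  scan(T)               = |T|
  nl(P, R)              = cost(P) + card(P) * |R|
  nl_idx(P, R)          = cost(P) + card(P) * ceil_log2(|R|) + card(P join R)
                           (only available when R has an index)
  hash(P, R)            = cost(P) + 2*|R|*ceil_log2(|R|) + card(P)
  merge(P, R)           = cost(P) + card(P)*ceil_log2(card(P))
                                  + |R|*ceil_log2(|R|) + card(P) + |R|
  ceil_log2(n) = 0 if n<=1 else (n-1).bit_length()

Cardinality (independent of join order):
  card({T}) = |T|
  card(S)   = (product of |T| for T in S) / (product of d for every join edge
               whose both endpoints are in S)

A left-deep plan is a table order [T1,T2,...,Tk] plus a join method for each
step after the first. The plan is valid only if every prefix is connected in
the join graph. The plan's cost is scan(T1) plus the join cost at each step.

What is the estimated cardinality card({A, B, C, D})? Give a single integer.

Tables in S: A(50), B(50), C(100), D(40)
Edges inside S: A-D(d=10), A-C(d=10), D-B(d=4)
numerator = 50 * 50 * 100 * 40 = 10000000
denominator = 10 * 10 * 4 = 400
card(S) = 10000000 / 400 = 25000

25000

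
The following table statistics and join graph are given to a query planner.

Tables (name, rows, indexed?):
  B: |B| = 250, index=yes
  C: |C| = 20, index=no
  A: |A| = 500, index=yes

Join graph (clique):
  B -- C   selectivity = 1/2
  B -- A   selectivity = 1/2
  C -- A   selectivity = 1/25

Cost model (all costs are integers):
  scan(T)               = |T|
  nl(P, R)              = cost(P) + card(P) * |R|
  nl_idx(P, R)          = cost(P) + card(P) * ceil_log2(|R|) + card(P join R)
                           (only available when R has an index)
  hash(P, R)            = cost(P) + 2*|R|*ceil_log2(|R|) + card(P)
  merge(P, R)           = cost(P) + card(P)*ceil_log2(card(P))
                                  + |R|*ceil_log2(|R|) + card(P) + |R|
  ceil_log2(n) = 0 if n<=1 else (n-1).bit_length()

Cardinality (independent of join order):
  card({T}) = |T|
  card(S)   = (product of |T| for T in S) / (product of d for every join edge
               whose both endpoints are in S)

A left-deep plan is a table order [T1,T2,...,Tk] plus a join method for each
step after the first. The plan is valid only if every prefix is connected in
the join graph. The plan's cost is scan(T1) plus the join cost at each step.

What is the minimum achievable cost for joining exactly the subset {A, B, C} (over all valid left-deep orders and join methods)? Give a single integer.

5000

Selinger DP over subsets of {A,B,C}:
  {B}: scan cost=250, card=250
  {C}: scan cost=20, card=20
  {A}: scan cost=500, card=500
  {BC}: card=2500; try (C,hash)→700, (B,merge)→2390, (C,merge)→2620, (B,nl_idx)→2680, (B,hash)→4040, (B,nl)→5020 …(+1); best=700 via (C,hash)
  {AB}: card=62500; try (B,hash)→5000, (A,merge)→7500, (B,merge)→7750, (A,hash)→9500, (A,nl_idx)→65000, (B,nl_idx)→67000 …(+2); best=5000 via (B,hash)
  {AC}: card=400; try (A,nl_idx)→600, (C,hash)→1200, (A,merge)→5140, (C,merge)→5620, (A,hash)→9040, (A,nl)→10020 …(+1); best=600 via (A,nl_idx)
  {ABC}: card=25000; try (B,hash)→5000, (B,merge)→6850, (A,hash)→12200, (B,nl_idx)→28800, (A,merge)→38200, (A,nl_idx)→48200 …(+5); best=5000 via (B,hash)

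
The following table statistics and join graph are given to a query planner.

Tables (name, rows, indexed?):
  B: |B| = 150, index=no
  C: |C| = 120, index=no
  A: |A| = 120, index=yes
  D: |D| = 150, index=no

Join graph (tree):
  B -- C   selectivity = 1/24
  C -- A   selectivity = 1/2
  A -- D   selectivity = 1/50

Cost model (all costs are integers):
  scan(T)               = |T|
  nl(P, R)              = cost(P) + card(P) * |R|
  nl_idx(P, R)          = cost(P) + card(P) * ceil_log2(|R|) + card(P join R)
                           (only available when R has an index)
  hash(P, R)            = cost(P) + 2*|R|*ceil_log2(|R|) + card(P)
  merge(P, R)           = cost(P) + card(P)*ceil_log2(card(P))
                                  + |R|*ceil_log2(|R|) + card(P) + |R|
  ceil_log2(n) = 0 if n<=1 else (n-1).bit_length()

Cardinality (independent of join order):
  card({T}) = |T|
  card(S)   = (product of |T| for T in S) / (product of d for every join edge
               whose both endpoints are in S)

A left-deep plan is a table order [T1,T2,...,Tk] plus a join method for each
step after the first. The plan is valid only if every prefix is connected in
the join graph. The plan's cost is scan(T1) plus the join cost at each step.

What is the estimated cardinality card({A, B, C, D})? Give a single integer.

Tables in S: A(120), B(150), C(120), D(150)
Edges inside S: B-C(d=24), C-A(d=2), A-D(d=50)
numerator = 120 * 150 * 120 * 150 = 324000000
denominator = 24 * 2 * 50 = 2400
card(S) = 324000000 / 2400 = 135000

135000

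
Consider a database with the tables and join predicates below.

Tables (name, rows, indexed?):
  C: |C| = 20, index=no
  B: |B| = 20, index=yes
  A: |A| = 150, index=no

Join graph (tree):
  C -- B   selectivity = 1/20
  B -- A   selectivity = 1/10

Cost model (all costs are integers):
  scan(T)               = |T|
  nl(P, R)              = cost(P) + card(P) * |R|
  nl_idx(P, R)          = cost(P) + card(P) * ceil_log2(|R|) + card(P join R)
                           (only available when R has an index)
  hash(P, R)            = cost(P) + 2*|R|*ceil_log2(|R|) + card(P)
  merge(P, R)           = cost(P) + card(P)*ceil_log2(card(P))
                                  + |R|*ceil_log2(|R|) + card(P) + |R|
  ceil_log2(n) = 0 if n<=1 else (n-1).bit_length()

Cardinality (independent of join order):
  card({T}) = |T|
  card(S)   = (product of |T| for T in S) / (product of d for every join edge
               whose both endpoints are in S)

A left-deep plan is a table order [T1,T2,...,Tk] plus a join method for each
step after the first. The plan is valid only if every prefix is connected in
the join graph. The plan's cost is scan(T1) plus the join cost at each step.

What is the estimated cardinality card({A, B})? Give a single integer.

300

Tables in S: A(150), B(20)
Edges inside S: B-A(d=10)
numerator = 150 * 20 = 3000
denominator = 10 = 10
card(S) = 3000 / 10 = 300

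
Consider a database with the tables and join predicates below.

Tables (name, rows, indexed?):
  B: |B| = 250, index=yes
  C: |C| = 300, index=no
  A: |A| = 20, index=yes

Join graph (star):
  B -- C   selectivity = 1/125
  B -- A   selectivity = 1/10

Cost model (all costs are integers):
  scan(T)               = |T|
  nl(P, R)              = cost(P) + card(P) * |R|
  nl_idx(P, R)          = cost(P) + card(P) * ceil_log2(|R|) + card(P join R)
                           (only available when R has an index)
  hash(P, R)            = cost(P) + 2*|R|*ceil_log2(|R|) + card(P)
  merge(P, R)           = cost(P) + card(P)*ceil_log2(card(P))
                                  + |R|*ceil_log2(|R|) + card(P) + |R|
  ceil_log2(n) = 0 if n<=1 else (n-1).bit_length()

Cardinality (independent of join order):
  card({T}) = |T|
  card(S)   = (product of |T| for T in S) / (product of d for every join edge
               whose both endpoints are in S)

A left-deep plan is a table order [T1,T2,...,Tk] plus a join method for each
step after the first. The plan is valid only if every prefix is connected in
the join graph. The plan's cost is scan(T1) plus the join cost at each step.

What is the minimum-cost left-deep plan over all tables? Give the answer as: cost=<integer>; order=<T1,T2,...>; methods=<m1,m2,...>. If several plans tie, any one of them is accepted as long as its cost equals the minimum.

Selinger DP (subsets sized 1..n):
  {B}: scan cost=250, card=250
  {C}: scan cost=300, card=300
  {A}: scan cost=20, card=20
  {BC}: card=600; try (B,nl_idx)→3300, (B,hash)→4600, (C,merge)→5500, (B,merge)→5550, (C,hash)→5900, (C,nl)→75250 …(+1); best=3300 via (B,nl_idx)
  {AB}: card=500; try (B,nl_idx)→680, (A,hash)→700, (A,nl_idx)→2000, (B,merge)→2390, (A,merge)→2620, (B,hash)→4040 …(+2); best=680 via (B,nl_idx)
  {ABC}: card=1200; try (A,hash)→4100, (C,hash)→6580, (A,nl_idx)→7500, (C,merge)→8680, (A,merge)→10020, (A,nl)→15300 …(+1); best=4100 via (A,hash)

cost=4100; order=C,B,A; methods=nl_idx,hash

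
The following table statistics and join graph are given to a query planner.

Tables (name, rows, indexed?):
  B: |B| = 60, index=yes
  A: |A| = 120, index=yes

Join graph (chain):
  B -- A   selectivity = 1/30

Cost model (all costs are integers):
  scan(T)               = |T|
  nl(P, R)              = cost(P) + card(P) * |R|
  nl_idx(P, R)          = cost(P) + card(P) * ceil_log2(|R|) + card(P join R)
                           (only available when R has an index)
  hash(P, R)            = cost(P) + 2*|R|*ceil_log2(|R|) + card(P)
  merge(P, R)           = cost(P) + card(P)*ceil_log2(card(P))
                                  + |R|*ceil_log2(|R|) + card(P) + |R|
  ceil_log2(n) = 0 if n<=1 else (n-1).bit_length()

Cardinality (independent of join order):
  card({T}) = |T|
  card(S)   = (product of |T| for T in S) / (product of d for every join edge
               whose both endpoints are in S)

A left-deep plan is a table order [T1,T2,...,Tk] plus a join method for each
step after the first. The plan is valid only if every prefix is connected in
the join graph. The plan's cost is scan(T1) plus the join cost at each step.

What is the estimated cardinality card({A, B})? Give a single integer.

Tables in S: A(120), B(60)
Edges inside S: B-A(d=30)
numerator = 120 * 60 = 7200
denominator = 30 = 30
card(S) = 7200 / 30 = 240

240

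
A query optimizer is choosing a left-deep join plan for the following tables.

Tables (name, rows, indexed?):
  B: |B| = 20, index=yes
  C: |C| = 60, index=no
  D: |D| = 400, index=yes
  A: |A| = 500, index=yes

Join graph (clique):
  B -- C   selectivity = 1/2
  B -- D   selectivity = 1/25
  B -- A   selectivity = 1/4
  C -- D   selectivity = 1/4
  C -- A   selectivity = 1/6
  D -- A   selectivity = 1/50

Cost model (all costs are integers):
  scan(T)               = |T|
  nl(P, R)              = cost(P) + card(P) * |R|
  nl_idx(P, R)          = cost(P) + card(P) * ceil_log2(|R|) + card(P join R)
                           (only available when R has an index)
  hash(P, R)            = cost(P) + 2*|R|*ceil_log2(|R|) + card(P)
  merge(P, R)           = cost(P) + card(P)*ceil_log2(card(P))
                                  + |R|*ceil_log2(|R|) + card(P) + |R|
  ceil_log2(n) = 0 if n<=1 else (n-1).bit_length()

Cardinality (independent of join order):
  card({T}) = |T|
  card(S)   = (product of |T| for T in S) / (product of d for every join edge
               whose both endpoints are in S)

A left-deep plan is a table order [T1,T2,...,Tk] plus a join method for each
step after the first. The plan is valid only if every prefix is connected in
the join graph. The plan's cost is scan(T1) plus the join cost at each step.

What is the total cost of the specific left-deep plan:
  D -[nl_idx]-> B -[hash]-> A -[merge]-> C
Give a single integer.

step 1: scan D: cost=400, card=400
step 2: join B via nl_idx
    card(P join B) = 400*20/(25) = 320
    cost = 400 + 400*5 + 320 = 2720
step 3: join A via hash
    card(P join A) = 320*500/(4*50) = 800
    cost = 2720 + 2*500*9 + 320 = 12040
step 4: join C via merge
    card(P join C) = 800*60/(2*4*6) = 1000
    cost = 12040 + 800*10 + 60*6 + 800 + 60 = 21260

21260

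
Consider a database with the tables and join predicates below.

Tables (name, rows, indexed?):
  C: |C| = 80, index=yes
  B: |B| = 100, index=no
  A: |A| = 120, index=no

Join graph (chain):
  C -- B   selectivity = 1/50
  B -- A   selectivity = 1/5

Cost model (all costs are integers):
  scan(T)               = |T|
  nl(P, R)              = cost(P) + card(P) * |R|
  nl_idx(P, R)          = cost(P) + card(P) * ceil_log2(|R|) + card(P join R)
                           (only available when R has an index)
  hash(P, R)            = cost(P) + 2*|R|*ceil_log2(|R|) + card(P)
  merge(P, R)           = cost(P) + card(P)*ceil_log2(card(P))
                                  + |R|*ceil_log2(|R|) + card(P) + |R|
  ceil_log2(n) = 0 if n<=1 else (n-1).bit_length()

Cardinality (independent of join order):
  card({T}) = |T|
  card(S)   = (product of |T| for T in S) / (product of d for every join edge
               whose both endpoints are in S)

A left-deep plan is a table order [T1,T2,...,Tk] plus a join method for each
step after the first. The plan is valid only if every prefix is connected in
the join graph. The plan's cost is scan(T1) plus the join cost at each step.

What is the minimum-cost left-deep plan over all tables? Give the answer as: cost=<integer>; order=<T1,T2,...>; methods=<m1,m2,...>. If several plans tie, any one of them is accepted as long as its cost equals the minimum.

cost=2800; order=B,C,A; methods=nl_idx,hash

Selinger DP (subsets sized 1..n):
  {C}: scan cost=80, card=80
  {B}: scan cost=100, card=100
  {A}: scan cost=120, card=120
  {BC}: card=160; try (C,nl_idx)→960, (C,hash)→1320, (B,merge)→1520, (C,merge)→1540, (B,hash)→1560, (B,nl)→8080 …(+1); best=960 via (C,nl_idx)
  {AB}: card=2400; try (B,hash)→1640, (A,merge)→1860, (B,merge)→1880, (A,hash)→1880, (A,nl)→12100, (B,nl)→12120; best=1640 via (B,hash)
  {ABC}: card=3840; try (A,hash)→2800, (A,merge)→3360, (C,hash)→5160, (A,nl)→20160, (C,nl_idx)→22280, (C,merge)→33480 …(+1); best=2800 via (A,hash)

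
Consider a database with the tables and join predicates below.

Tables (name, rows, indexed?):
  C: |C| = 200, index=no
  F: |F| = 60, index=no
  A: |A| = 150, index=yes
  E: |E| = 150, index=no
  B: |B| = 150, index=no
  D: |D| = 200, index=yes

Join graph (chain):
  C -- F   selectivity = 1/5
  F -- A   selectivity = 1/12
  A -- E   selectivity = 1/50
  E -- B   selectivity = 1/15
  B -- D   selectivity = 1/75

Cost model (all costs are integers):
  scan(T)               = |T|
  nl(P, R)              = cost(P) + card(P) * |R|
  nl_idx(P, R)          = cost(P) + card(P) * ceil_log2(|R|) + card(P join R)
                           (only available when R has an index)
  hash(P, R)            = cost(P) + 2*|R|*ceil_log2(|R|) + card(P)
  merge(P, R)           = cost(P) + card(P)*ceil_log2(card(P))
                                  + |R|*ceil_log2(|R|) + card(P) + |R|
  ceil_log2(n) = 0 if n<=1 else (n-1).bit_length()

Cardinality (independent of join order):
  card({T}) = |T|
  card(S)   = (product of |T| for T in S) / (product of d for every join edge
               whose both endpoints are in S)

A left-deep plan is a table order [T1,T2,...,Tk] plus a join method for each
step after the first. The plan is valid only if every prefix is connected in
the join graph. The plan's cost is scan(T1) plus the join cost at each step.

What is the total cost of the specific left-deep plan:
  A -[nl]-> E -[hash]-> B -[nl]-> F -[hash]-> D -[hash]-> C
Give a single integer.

384400

step 1: scan A: cost=150, card=150
step 2: join E via nl
    card(P join E) = 150*150/(50) = 450
    cost = 150 + 150*150 = 22650
step 3: join B via hash
    card(P join B) = 450*150/(15) = 4500
    cost = 22650 + 2*150*8 + 450 = 25500
step 4: join F via nl
    card(P join F) = 4500*60/(12) = 22500
    cost = 25500 + 4500*60 = 295500
step 5: join D via hash
    card(P join D) = 22500*200/(75) = 60000
    cost = 295500 + 2*200*8 + 22500 = 321200
step 6: join C via hash
    card(P join C) = 60000*200/(5) = 2400000
    cost = 321200 + 2*200*8 + 60000 = 384400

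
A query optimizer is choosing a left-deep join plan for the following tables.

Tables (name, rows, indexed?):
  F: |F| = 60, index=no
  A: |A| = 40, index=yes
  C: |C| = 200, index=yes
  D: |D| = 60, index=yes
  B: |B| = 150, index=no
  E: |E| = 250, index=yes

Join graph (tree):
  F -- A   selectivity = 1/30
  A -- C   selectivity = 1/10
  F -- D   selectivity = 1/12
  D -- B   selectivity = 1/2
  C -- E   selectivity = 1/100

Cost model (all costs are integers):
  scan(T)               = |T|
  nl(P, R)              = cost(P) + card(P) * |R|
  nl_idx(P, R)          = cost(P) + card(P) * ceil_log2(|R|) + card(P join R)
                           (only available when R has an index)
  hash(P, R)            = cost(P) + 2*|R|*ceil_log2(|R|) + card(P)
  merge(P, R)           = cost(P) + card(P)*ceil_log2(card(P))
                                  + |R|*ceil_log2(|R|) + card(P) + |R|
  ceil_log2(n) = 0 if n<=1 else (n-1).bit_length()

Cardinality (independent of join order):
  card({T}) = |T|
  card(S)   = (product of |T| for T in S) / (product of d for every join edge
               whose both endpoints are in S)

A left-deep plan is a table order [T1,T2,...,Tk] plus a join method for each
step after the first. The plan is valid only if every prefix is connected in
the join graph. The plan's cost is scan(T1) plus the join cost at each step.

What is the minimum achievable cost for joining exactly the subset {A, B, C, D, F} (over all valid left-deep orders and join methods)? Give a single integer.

15120

Selinger DP over subsets of {A,B,C,D,F}:
  {F}: scan cost=60, card=60
  {A}: scan cost=40, card=40
  {C}: scan cost=200, card=200
  {D}: scan cost=60, card=60
  {B}: scan cost=150, card=150
  {AF}: card=80; try (A,nl_idx)→500, (A,hash)→600, (F,merge)→740, (A,merge)→760, (F,hash)→800, (F,nl)→2440 …(+1); best=500 via (A,nl_idx)
  {DF}: card=300; try (D,nl_idx)→720, (F,hash)→840, (D,hash)→840, (F,merge)→900, (D,merge)→900, (F,nl)→3660 …(+1); best=720 via (D,nl_idx)
  {AC}: card=800; try (A,hash)→880, (C,nl_idx)→1160, (C,merge)→2120, (A,nl_idx)→2200, (A,merge)→2280, (C,hash)→3280 …(+2); best=880 via (A,hash)
  {BD}: card=4500; try (D,hash)→1020, (B,merge)→1830, (D,merge)→1920, (B,hash)→2520, (D,nl_idx)→5550, (B,nl)→9060 …(+1); best=1020 via (D,hash)
  {ACF}: card=1600; try (F,hash)→2400, (C,nl_idx)→2740, (C,merge)→2940, (C,hash)→3780, (F,merge)→10100, (C,nl)→16500 …(+1); best=2400 via (F,hash)
  {ADF}: card=400; try (D,hash)→1300, (D,nl_idx)→1380, (A,hash)→1500, (D,merge)→1560, (A,nl_idx)→2920, (A,merge)→4000 …(+2); best=1300 via (D,hash)
  {BDF}: card=22500; try (B,hash)→3420, (B,merge)→5070, (F,hash)→6240, (B,nl)→45720, (F,merge)→64440, (F,nl)→271020; best=3420 via (B,hash)
  {ACDF}: card=8000; try (D,hash)→4720, (C,hash)→4900, (C,merge)→7100, (C,nl_idx)→12500, (D,nl_idx)→20000, (D,merge)→22020 …(+2); best=4720 via (D,hash)
  {ABDF}: card=30000; try (B,hash)→4100, (B,merge)→6650, (A,hash)→26400, (B,nl)→61300, (A,nl_idx)→168420, (A,merge)→363700 …(+1); best=4100 via (B,hash)
  {ABCDF}: card=600000; try (B,hash)→15120, (C,hash)→37300, (B,merge)→118070, (C,merge)→485900, (C,nl_idx)→844100, (B,nl)→1204720 …(+1); best=15120 via (B,hash)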